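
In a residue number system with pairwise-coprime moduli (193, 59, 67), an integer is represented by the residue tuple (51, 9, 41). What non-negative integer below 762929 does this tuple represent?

The moduli are pairwise coprime; N = 193·59·67 = 762929.
N/193 = 3953; 3953 ≡ 93 (mod 193); 93·110 ≡ 1, so inverse 110.
N/59 = 12931; 12931 ≡ 10 (mod 59); 10·6 ≡ 1, so inverse 6.
N/67 = 11387; 11387 ≡ 64 (mod 67); 64·22 ≡ 1, so inverse 22.
x ≡ 51·3953·110 + 9·12931·6 + 41·11387·22 = 33145678.
33145678 mod 762929 = 339731.

339731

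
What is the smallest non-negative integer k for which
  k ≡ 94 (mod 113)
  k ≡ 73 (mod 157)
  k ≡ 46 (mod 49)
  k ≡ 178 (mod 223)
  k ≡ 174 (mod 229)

37656006077

From k ≡ 94 (mod 113) write k = 94 + 113t. Substituting into k ≡ 73 (mod 157) gives 113t ≡ 136 (mod 157), and since 113⁻¹ ≡ 132 (mod 157), t ≡ 54. Hence k ≡ 94 + 113·54 = 6196 (mod 17741).
From k ≡ 6196 (mod 17741) write k = 6196 + 17741t. Substituting into k ≡ 46 (mod 49) gives 17741t ≡ 24 (mod 49), and since 3⁻¹ ≡ 33 (mod 49), t ≡ 8. Hence k ≡ 6196 + 17741·8 = 148124 (mod 869309).
From k ≡ 148124 (mod 869309) write k = 148124 + 869309t. Substituting into k ≡ 178 (mod 223) gives 869309t ≡ 126 (mod 223), and since 55⁻¹ ≡ 73 (mod 223), t ≡ 55. Hence k ≡ 148124 + 869309·55 = 47960119 (mod 193855907).
From k ≡ 47960119 (mod 193855907) write k = 47960119 + 193855907t. Substituting into k ≡ 174 (mod 229) gives 193855907t ≡ 212 (mod 229), and since 79⁻¹ ≡ 29 (mod 229), t ≡ 194. Hence k ≡ 47960119 + 193855907·194 = 37656006077 (mod 44393002703).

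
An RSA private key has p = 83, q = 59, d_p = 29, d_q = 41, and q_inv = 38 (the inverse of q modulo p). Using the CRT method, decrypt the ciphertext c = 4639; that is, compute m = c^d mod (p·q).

m₁ = c^(d_p) mod p: c ≡ 74 (mod 83), and 74^29 mod 83 = 35.
m₂ = c^(d_q) mod q: c ≡ 37 (mod 59), and 37^41 mod 59 = 6.
h = q_inv·(m₁ − m₂) mod p = 38·(35 − 6) mod 83 = 23.
m = m₂ + h·q = 6 + 23·59 = 1363.

1363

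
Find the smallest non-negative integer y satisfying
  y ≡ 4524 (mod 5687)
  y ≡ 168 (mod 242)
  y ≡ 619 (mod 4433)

Combine the congruences pairwise.
gcd(5687, 242) = 121 and 121 | (168 − 4524), so the pair is consistent; merging gives y ≡ 4524 (mod 11374), where 11374 = lcm(5687, 242).
gcd(11374, 4433) = 11 and 11 | (619 − 4524), so the pair is consistent; merging gives y ≡ 4349392 (mod 4583722), where 4583722 = lcm(11374, 4433).
The solution is unique modulo lcm(5687, 242, 4433) = 4583722.

4349392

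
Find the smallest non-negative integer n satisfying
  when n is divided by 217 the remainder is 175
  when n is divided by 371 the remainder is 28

gcd(217, 371) = 7 and 7 | (28 − 175), so the pair is consistent; merging gives n ≡ 2996 (mod 11501), where 11501 = lcm(217, 371).
The solution is unique modulo lcm(217, 371) = 11501.

2996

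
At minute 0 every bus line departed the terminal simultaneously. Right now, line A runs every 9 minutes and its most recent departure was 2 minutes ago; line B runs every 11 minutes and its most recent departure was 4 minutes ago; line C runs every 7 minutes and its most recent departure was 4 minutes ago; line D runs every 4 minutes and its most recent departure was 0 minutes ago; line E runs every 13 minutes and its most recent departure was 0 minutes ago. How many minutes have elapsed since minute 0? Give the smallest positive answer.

The moduli are pairwise coprime; N = 9·11·7·4·13 = 36036.
N/9 = 4004; 4004 ≡ 8 (mod 9); 8·8 ≡ 1, so inverse 8.
N/11 = 3276; 3276 ≡ 9 (mod 11); 9·5 ≡ 1, so inverse 5.
N/7 = 5148; 5148 ≡ 3 (mod 7); 3·5 ≡ 1, so inverse 5.
N/4 = 9009; 9009 ≡ 1 (mod 4), inverse 1.
N/13 = 2772; 2772 ≡ 3 (mod 13); 3·9 ≡ 1, so inverse 9.
t ≡ 2·4004·8 + 4·3276·5 + 4·5148·5 + 0·9009·1 + 0·2772·9 = 232544.
232544 mod 36036 = 16328.

16328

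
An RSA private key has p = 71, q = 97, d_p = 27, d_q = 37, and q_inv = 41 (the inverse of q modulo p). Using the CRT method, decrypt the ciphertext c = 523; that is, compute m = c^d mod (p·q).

m₁ = c^(d_p) mod p: c ≡ 26 (mod 71), and 26^27 mod 71 = 41.
m₂ = c^(d_q) mod q: c ≡ 38 (mod 97), and 38^37 mod 97 = 7.
h = q_inv·(m₁ − m₂) mod p = 41·(41 − 7) mod 71 = 45.
m = m₂ + h·q = 7 + 45·97 = 4372.

4372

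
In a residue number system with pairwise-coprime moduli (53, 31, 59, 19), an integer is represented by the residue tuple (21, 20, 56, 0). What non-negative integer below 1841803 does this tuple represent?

The moduli are pairwise coprime; N = 53·31·59·19 = 1841803.
N/53 = 34751; 34751 ≡ 36 (mod 53); 36·28 ≡ 1, so inverse 28.
N/31 = 59413; 59413 ≡ 17 (mod 31); 17·11 ≡ 1, so inverse 11.
N/59 = 31217; 31217 ≡ 6 (mod 59); 6·10 ≡ 1, so inverse 10.
N/19 = 96937; 96937 ≡ 18 (mod 19); 18·18 ≡ 1, so inverse 18.
x ≡ 21·34751·28 + 20·59413·11 + 56·31217·10 + 0·96937·18 = 50985968.
50985968 mod 1841803 = 1257287.

1257287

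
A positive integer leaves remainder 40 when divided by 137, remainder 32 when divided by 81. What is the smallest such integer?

3191

Combine the congruences pairwise.
From t ≡ 40 (mod 137) write t = 40 + 137s. Substituting into t ≡ 32 (mod 81) gives 137s ≡ 73 (mod 81), and since 56⁻¹ ≡ 68 (mod 81), s ≡ 23. Hence t ≡ 40 + 137·23 = 3191 (mod 11097).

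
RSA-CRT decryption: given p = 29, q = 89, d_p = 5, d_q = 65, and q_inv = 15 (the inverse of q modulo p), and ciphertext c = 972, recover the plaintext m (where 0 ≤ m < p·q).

2446

m₁ = c^(d_p) mod p: c ≡ 15 (mod 29), and 15^5 mod 29 = 10.
m₂ = c^(d_q) mod q: c ≡ 82 (mod 89), and 82^65 mod 89 = 43.
h = q_inv·(m₁ − m₂) mod p = 15·(10 − 43) mod 29 = 27.
m = m₂ + h·q = 43 + 27·89 = 2446.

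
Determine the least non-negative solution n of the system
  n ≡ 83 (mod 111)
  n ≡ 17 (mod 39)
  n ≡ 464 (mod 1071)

gcd(111, 39) = 3 and 3 | (17 − 83), so the pair is consistent; merging gives n ≡ 1304 (mod 1443), where 1443 = lcm(111, 39).
gcd(1443, 1071) = 3 and 3 | (464 − 1304), so the pair is consistent; merging gives n ≡ 263930 (mod 515151), where 515151 = lcm(1443, 1071).
The solution is unique modulo lcm(111, 39, 1071) = 515151.

263930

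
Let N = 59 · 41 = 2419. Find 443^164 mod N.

Mod 59: 443 ≡ 30; by Fermat, exponent reduces to 164 mod 58 = 48; 30^48 ≡ 21 (mod 59).
Mod 41: 443 ≡ 33; by Fermat, exponent reduces to 164 mod 40 = 4; 33^4 ≡ 37 (mod 41).
Combine by CRT: x ≡ 21 (mod 59), x ≡ 37 (mod 41) ⇒ x ≡ 611 (mod 2419).

611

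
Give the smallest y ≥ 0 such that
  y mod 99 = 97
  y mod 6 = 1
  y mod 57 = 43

3463

Combine the congruences pairwise.
gcd(99, 6) = 3 and 3 | (1 − 97), so the pair is consistent; merging gives y ≡ 97 (mod 198), where 198 = lcm(99, 6).
gcd(198, 57) = 3 and 3 | (43 − 97), so the pair is consistent; merging gives y ≡ 3463 (mod 3762), where 3762 = lcm(198, 57).
The solution is unique modulo lcm(99, 6, 57) = 3762.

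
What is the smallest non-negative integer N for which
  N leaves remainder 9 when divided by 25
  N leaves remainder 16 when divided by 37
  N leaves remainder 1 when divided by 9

1459

From N ≡ 9 (mod 25) write N = 9 + 25t. Substituting into N ≡ 16 (mod 37) gives 25t ≡ 7 (mod 37), and since 25⁻¹ ≡ 3 (mod 37), t ≡ 21. Hence N ≡ 9 + 25·21 = 534 (mod 925).
From N ≡ 534 (mod 925) write N = 534 + 925t. Substituting into N ≡ 1 (mod 9) gives 925t ≡ 7 (mod 9), and since 7⁻¹ ≡ 4 (mod 9), t ≡ 1. Hence N ≡ 534 + 925·1 = 1459 (mod 8325).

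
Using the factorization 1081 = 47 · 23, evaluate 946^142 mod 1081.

Mod 47: 946 ≡ 6; by Fermat, exponent reduces to 142 mod 46 = 4; 6^4 ≡ 27 (mod 47).
Mod 23: 946 ≡ 3; by Fermat, exponent reduces to 142 mod 22 = 10; 3^10 ≡ 8 (mod 23).
Combine by CRT: x ≡ 27 (mod 47), x ≡ 8 (mod 23) ⇒ x ≡ 215 (mod 1081).

215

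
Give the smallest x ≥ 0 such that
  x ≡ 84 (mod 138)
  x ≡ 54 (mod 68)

2706

gcd(138, 68) = 2 and 2 | (54 − 84), so the pair is consistent; merging gives x ≡ 2706 (mod 4692), where 4692 = lcm(138, 68).
The solution is unique modulo lcm(138, 68) = 4692.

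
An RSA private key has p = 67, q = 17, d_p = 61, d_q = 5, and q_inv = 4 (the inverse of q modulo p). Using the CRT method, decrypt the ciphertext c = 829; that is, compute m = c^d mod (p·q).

1067

m₁ = c^(d_p) mod p: c ≡ 25 (mod 67), and 25^61 mod 67 = 62.
m₂ = c^(d_q) mod q: c ≡ 13 (mod 17), and 13^5 mod 17 = 13.
h = q_inv·(m₁ − m₂) mod p = 4·(62 − 13) mod 67 = 62.
m = m₂ + h·q = 13 + 62·17 = 1067.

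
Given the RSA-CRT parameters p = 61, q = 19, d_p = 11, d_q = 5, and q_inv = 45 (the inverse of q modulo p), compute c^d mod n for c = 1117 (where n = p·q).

344

m₁ = c^(d_p) mod p: c ≡ 19 (mod 61), and 19^11 mod 61 = 39.
m₂ = c^(d_q) mod q: c ≡ 15 (mod 19), and 15^5 mod 19 = 2.
h = q_inv·(m₁ − m₂) mod p = 45·(39 − 2) mod 61 = 18.
m = m₂ + h·q = 2 + 18·19 = 344.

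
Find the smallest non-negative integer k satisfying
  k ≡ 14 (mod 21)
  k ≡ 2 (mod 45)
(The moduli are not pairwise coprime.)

gcd(21, 45) = 3 and 3 | (2 − 14), so the pair is consistent; merging gives k ≡ 182 (mod 315), where 315 = lcm(21, 45).
The solution is unique modulo lcm(21, 45) = 315.

182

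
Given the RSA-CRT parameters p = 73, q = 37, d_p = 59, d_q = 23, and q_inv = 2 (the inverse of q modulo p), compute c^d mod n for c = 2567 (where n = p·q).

m₁ = c^(d_p) mod p: c ≡ 12 (mod 73), and 12^59 mod 73 = 25.
m₂ = c^(d_q) mod q: c ≡ 14 (mod 37), and 14^23 mod 37 = 8.
h = q_inv·(m₁ − m₂) mod p = 2·(25 − 8) mod 73 = 34.
m = m₂ + h·q = 8 + 34·37 = 1266.

1266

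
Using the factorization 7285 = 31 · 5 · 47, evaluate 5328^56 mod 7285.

686

Mod 31: 5328 ≡ 27; by Fermat, exponent reduces to 56 mod 30 = 26; 27^26 ≡ 4 (mod 31).
Mod 5: 5328 ≡ 3; since 4 | 56, by Fermat 3^56 ≡ 1 (mod 5).
Mod 47: 5328 ≡ 17; by Fermat, exponent reduces to 56 mod 46 = 10; 17^10 ≡ 28 (mod 47).
Combine by CRT: x ≡ 4 (mod 31), x ≡ 1 (mod 5), x ≡ 28 (mod 47) ⇒ x ≡ 686 (mod 7285).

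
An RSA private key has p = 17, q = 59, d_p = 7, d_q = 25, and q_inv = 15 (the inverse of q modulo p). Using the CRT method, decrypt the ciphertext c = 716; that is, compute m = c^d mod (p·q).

m₁ = c^(d_p) mod p: c ≡ 2 (mod 17), and 2^7 mod 17 = 9.
m₂ = c^(d_q) mod q: c ≡ 8 (mod 59), and 8^25 mod 59 = 33.
h = q_inv·(m₁ − m₂) mod p = 15·(9 − 33) mod 17 = 14.
m = m₂ + h·q = 33 + 14·59 = 859.

859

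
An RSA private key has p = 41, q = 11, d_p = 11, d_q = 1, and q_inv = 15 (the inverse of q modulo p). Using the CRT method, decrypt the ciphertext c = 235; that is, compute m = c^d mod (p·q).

m₁ = c^(d_p) mod p: c ≡ 30 (mod 41), and 30^11 mod 41 = 24.
m₂ = c^(d_q) mod q: c ≡ 4 (mod 11), and 4^1 mod 11 = 4.
h = q_inv·(m₁ − m₂) mod p = 15·(24 − 4) mod 41 = 13.
m = m₂ + h·q = 4 + 13·11 = 147.

147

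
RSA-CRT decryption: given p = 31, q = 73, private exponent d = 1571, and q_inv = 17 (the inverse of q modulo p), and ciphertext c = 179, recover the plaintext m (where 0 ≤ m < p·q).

d_p = d mod (p−1) = 1571 mod 30 = 11; d_q = d mod (q−1) = 59.
m₁ = c^(d_p) mod p: c ≡ 24 (mod 31), and 24^11 mod 31 = 11.
m₂ = c^(d_q) mod q: c ≡ 33 (mod 73), and 33^59 mod 73 = 44.
h = q_inv·(m₁ − m₂) mod p = 17·(11 − 44) mod 31 = 28.
m = m₂ + h·q = 44 + 28·73 = 2088.

2088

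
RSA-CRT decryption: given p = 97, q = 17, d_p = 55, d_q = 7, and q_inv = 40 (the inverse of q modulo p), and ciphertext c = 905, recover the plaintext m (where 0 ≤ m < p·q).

m₁ = c^(d_p) mod p: c ≡ 32 (mod 97), and 32^55 mod 97 = 86.
m₂ = c^(d_q) mod q: c ≡ 4 (mod 17), and 4^7 mod 17 = 13.
h = q_inv·(m₁ − m₂) mod p = 40·(86 − 13) mod 97 = 10.
m = m₂ + h·q = 13 + 10·17 = 183.

183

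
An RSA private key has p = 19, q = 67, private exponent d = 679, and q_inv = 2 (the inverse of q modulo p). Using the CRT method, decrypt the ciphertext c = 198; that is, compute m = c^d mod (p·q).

464

d_p = d mod (p−1) = 679 mod 18 = 13; d_q = d mod (q−1) = 19.
m₁ = c^(d_p) mod p: c ≡ 8 (mod 19), and 8^13 mod 19 = 8.
m₂ = c^(d_q) mod q: c ≡ 64 (mod 67), and 64^19 mod 67 = 62.
h = q_inv·(m₁ − m₂) mod p = 2·(8 − 62) mod 19 = 6.
m = m₂ + h·q = 62 + 6·67 = 464.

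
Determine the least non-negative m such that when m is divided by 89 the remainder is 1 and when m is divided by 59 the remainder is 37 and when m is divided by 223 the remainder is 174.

1014601

The moduli are pairwise coprime; N = 89·59·223 = 1170973.
N/89 = 13157; 13157 ≡ 74 (mod 89); 74·83 ≡ 1, so inverse 83.
N/59 = 19847; 19847 ≡ 23 (mod 59); 23·18 ≡ 1, so inverse 18.
N/223 = 5251; 5251 ≡ 122 (mod 223); 122·170 ≡ 1, so inverse 170.
m ≡ 1·13157·83 + 37·19847·18 + 174·5251·170 = 169634713.
169634713 mod 1170973 = 1014601.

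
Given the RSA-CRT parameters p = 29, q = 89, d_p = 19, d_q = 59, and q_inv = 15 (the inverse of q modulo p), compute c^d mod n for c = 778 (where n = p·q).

1370

m₁ = c^(d_p) mod p: c ≡ 24 (mod 29), and 24^19 mod 29 = 7.
m₂ = c^(d_q) mod q: c ≡ 66 (mod 89), and 66^59 mod 89 = 35.
h = q_inv·(m₁ − m₂) mod p = 15·(7 − 35) mod 29 = 15.
m = m₂ + h·q = 35 + 15·89 = 1370.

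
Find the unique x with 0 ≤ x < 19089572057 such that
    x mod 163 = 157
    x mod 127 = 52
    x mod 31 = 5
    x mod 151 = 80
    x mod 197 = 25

From x ≡ 157 (mod 163) write x = 157 + 163t. Substituting into x ≡ 52 (mod 127) gives 163t ≡ 22 (mod 127), and since 36⁻¹ ≡ 60 (mod 127), t ≡ 50. Hence x ≡ 157 + 163·50 = 8307 (mod 20701).
From x ≡ 8307 (mod 20701) write x = 8307 + 20701t. Substituting into x ≡ 5 (mod 31) gives 20701t ≡ 6 (mod 31), and since 24⁻¹ ≡ 22 (mod 31), t ≡ 8. Hence x ≡ 8307 + 20701·8 = 173915 (mod 641731).
From x ≡ 173915 (mod 641731) write x = 173915 + 641731t. Substituting into x ≡ 80 (mod 151) gives 641731t ≡ 117 (mod 151), and since 132⁻¹ ≡ 143 (mod 151), t ≡ 121. Hence x ≡ 173915 + 641731·121 = 77823366 (mod 96901381).
From x ≡ 77823366 (mod 96901381) write x = 77823366 + 96901381t. Substituting into x ≡ 25 (mod 197) gives 96901381t ≡ 130 (mod 197), and since 36⁻¹ ≡ 104 (mod 197), t ≡ 124. Hence x ≡ 77823366 + 96901381·124 = 12093594610 (mod 19089572057).

12093594610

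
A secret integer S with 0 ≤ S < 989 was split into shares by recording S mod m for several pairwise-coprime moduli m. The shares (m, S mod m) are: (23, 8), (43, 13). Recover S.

From S ≡ 8 (mod 23) write S = 8 + 23t. Substituting into S ≡ 13 (mod 43) gives 23t ≡ 5 (mod 43), and since 23⁻¹ ≡ 15 (mod 43), t ≡ 32. Hence S ≡ 8 + 23·32 = 744 (mod 989).

744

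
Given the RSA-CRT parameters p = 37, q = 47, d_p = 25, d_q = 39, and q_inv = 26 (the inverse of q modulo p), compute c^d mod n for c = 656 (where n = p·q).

m₁ = c^(d_p) mod p: c ≡ 27 (mod 37), and 27^25 mod 37 = 27.
m₂ = c^(d_q) mod q: c ≡ 45 (mod 47), and 45^39 mod 47 = 29.
h = q_inv·(m₁ − m₂) mod p = 26·(27 − 29) mod 37 = 22.
m = m₂ + h·q = 29 + 22·47 = 1063.

1063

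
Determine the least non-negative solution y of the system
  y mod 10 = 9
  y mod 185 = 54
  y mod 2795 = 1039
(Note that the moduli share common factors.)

96069

gcd(10, 185) = 5 and 5 | (54 − 9), so the pair is consistent; merging gives y ≡ 239 (mod 370), where 370 = lcm(10, 185).
gcd(370, 2795) = 5 and 5 | (1039 − 239), so the pair is consistent; merging gives y ≡ 96069 (mod 206830), where 206830 = lcm(370, 2795).
The solution is unique modulo lcm(10, 185, 2795) = 206830.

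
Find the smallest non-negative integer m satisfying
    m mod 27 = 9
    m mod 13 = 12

90

From m ≡ 9 (mod 27) write m = 9 + 27t. Substituting into m ≡ 12 (mod 13) gives 27t ≡ 3 (mod 13), and since 1⁻¹ ≡ 1 (mod 13), t ≡ 3. Hence m ≡ 9 + 27·3 = 90 (mod 351).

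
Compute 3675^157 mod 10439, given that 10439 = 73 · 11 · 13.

9252

Mod 73: 3675 ≡ 25; by Fermat, exponent reduces to 157 mod 72 = 13; 25^13 ≡ 54 (mod 73).
Mod 11: 3675 ≡ 1; by Fermat, exponent reduces to 157 mod 10 = 7; 1^7 ≡ 1 (mod 11).
Mod 13: 3675 ≡ 9; by Fermat, exponent reduces to 157 mod 12 = 1; 9^1 ≡ 9 (mod 13).
Combine by CRT: x ≡ 54 (mod 73), x ≡ 1 (mod 11), x ≡ 9 (mod 13) ⇒ x ≡ 9252 (mod 10439).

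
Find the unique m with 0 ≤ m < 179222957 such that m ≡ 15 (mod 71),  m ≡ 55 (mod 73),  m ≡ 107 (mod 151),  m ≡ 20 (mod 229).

108385491

The moduli are pairwise coprime; N = 71·73·151·229 = 179222957.
N/71 = 2524267; 2524267 ≡ 4 (mod 71); 4·18 ≡ 1, so inverse 18.
N/73 = 2455109; 2455109 ≡ 46 (mod 73); 46·27 ≡ 1, so inverse 27.
N/151 = 1186907; 1186907 ≡ 47 (mod 151); 47·45 ≡ 1, so inverse 45.
N/229 = 782633; 782633 ≡ 140 (mod 229); 140·18 ≡ 1, so inverse 18.
m ≡ 15·2524267·18 + 55·2455109·27 + 107·1186907·45 + 20·782633·18 = 10324094040.
10324094040 mod 179222957 = 108385491.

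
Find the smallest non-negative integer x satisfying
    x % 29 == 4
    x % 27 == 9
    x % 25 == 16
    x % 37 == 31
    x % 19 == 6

7326216

Combine the congruences pairwise.
From x ≡ 4 (mod 29) write x = 4 + 29t. Substituting into x ≡ 9 (mod 27) gives 29t ≡ 5 (mod 27), and since 2⁻¹ ≡ 14 (mod 27), t ≡ 16. Hence x ≡ 4 + 29·16 = 468 (mod 783).
From x ≡ 468 (mod 783) write x = 468 + 783t. Substituting into x ≡ 16 (mod 25) gives 783t ≡ 23 (mod 25), and since 8⁻¹ ≡ 22 (mod 25), t ≡ 6. Hence x ≡ 468 + 783·6 = 5166 (mod 19575).
From x ≡ 5166 (mod 19575) write x = 5166 + 19575t. Substituting into x ≡ 31 (mod 37) gives 19575t ≡ 8 (mod 37), and since 2⁻¹ ≡ 19 (mod 37), t ≡ 4. Hence x ≡ 5166 + 19575·4 = 83466 (mod 724275).
From x ≡ 83466 (mod 724275) write x = 83466 + 724275t. Substituting into x ≡ 6 (mod 19) gives 724275t ≡ 7 (mod 19), and since 14⁻¹ ≡ 15 (mod 19), t ≡ 10. Hence x ≡ 83466 + 724275·10 = 7326216 (mod 13761225).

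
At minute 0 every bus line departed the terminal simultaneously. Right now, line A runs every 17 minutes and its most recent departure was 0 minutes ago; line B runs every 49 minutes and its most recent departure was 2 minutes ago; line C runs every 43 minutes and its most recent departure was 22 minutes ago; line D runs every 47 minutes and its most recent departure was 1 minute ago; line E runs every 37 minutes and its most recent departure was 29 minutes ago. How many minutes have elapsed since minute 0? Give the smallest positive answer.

Combine the congruences pairwise.
From t ≡ 0 (mod 17) write t = 0 + 17s. Substituting into t ≡ 2 (mod 49) gives 17s ≡ 2 (mod 49), and since 17⁻¹ ≡ 26 (mod 49), s ≡ 3. Hence t ≡ 0 + 17·3 = 51 (mod 833).
From t ≡ 51 (mod 833) write t = 51 + 833s. Substituting into t ≡ 22 (mod 43) gives 833s ≡ 14 (mod 43), and since 16⁻¹ ≡ 35 (mod 43), s ≡ 17. Hence t ≡ 51 + 833·17 = 14212 (mod 35819).
From t ≡ 14212 (mod 35819) write t = 14212 + 35819s. Substituting into t ≡ 1 (mod 47) gives 35819s ≡ 30 (mod 47), and since 5⁻¹ ≡ 19 (mod 47), s ≡ 6. Hence t ≡ 14212 + 35819·6 = 229126 (mod 1683493).
From t ≡ 229126 (mod 1683493) write t = 229126 + 1683493s. Substituting into t ≡ 29 (mod 37) gives 1683493s ≡ 7 (mod 37), and since 30⁻¹ ≡ 21 (mod 37), s ≡ 36. Hence t ≡ 229126 + 1683493·36 = 60834874 (mod 62289241).

60834874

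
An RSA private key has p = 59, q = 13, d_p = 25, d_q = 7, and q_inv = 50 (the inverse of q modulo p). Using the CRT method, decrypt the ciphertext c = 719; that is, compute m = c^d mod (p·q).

m₁ = c^(d_p) mod p: c ≡ 11 (mod 59), and 11^25 mod 59 = 13.
m₂ = c^(d_q) mod q: c ≡ 4 (mod 13), and 4^7 mod 13 = 4.
h = q_inv·(m₁ − m₂) mod p = 50·(13 − 4) mod 59 = 37.
m = m₂ + h·q = 4 + 37·13 = 485.

485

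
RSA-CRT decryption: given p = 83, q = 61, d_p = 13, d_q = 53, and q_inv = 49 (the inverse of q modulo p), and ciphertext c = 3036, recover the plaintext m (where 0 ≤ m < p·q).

m₁ = c^(d_p) mod p: c ≡ 48 (mod 83), and 48^13 mod 83 = 16.
m₂ = c^(d_q) mod q: c ≡ 47 (mod 61), and 47^53 mod 61 = 13.
h = q_inv·(m₁ − m₂) mod p = 49·(16 − 13) mod 83 = 64.
m = m₂ + h·q = 13 + 64·61 = 3917.

3917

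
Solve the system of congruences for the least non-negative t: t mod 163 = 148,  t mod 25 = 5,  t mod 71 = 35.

242855

The moduli are pairwise coprime; N = 163·25·71 = 289325.
N/163 = 1775; 1775 ≡ 145 (mod 163); 145·9 ≡ 1, so inverse 9.
N/25 = 11573; 11573 ≡ 23 (mod 25); 23·12 ≡ 1, so inverse 12.
N/71 = 4075; 4075 ≡ 28 (mod 71); 28·33 ≡ 1, so inverse 33.
t ≡ 148·1775·9 + 5·11573·12 + 35·4075·33 = 7765305.
7765305 mod 289325 = 242855.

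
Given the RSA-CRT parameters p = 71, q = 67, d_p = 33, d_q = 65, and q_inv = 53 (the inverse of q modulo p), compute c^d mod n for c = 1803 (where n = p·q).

4165

m₁ = c^(d_p) mod p: c ≡ 28 (mod 71), and 28^33 mod 71 = 47.
m₂ = c^(d_q) mod q: c ≡ 61 (mod 67), and 61^65 mod 67 = 11.
h = q_inv·(m₁ − m₂) mod p = 53·(47 − 11) mod 71 = 62.
m = m₂ + h·q = 11 + 62·67 = 4165.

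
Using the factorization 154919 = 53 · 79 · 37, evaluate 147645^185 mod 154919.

78575

Mod 53: 147645 ≡ 40; by Fermat, exponent reduces to 185 mod 52 = 29; 40^29 ≡ 29 (mod 53).
Mod 79: 147645 ≡ 73; by Fermat, exponent reduces to 185 mod 78 = 29; 73^29 ≡ 49 (mod 79).
Mod 37: 147645 ≡ 15; by Fermat, exponent reduces to 185 mod 36 = 5; 15^5 ≡ 24 (mod 37).
Combine by CRT: x ≡ 29 (mod 53), x ≡ 49 (mod 79), x ≡ 24 (mod 37) ⇒ x ≡ 78575 (mod 154919).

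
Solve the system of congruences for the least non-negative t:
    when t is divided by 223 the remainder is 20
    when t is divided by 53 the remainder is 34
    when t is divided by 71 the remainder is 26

291481

The moduli are pairwise coprime; N = 223·53·71 = 839149.
N/223 = 3763; 3763 ≡ 195 (mod 223); 195·215 ≡ 1, so inverse 215.
N/53 = 15833; 15833 ≡ 39 (mod 53); 39·34 ≡ 1, so inverse 34.
N/71 = 11819; 11819 ≡ 33 (mod 71); 33·28 ≡ 1, so inverse 28.
t ≡ 20·3763·215 + 34·15833·34 + 26·11819·28 = 43088080.
43088080 mod 839149 = 291481.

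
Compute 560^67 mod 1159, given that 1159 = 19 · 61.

Mod 19: 560 ≡ 9; by Fermat, exponent reduces to 67 mod 18 = 13; 9^13 ≡ 6 (mod 19).
Mod 61: 560 ≡ 11; by Fermat, exponent reduces to 67 mod 60 = 7; 11^7 ≡ 50 (mod 61).
Combine by CRT: x ≡ 6 (mod 19), x ≡ 50 (mod 61) ⇒ x ≡ 538 (mod 1159).

538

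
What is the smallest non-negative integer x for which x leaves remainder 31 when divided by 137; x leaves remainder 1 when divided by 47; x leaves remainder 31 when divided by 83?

From x ≡ 31 (mod 137) write x = 31 + 137t. Substituting into x ≡ 1 (mod 47) gives 137t ≡ 17 (mod 47), and since 43⁻¹ ≡ 35 (mod 47), t ≡ 31. Hence x ≡ 31 + 137·31 = 4278 (mod 6439).
From x ≡ 4278 (mod 6439) write x = 4278 + 6439t. Substituting into x ≡ 31 (mod 83) gives 6439t ≡ 69 (mod 83), and since 48⁻¹ ≡ 64 (mod 83), t ≡ 17. Hence x ≡ 4278 + 6439·17 = 113741 (mod 534437).

113741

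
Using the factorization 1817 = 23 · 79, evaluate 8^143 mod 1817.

Mod 23: 8 ≡ 8; by Fermat, exponent reduces to 143 mod 22 = 11; 8^11 ≡ 1 (mod 23).
Mod 79: 8 ≡ 8; by Fermat, exponent reduces to 143 mod 78 = 65; 8^65 ≡ 1 (mod 79).
Combine by CRT: x ≡ 1 (mod 23), x ≡ 1 (mod 79) ⇒ x ≡ 1 (mod 1817).

1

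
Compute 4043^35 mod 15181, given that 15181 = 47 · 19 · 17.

5923

Mod 47: 4043 ≡ 1; 1^35 ≡ 1 (mod 47).
Mod 19: 4043 ≡ 15; by Fermat, exponent reduces to 35 mod 18 = 17; 15^17 ≡ 14 (mod 19).
Mod 17: 4043 ≡ 14; by Fermat, exponent reduces to 35 mod 16 = 3; 14^3 ≡ 7 (mod 17).
Combine by CRT: x ≡ 1 (mod 47), x ≡ 14 (mod 19), x ≡ 7 (mod 17) ⇒ x ≡ 5923 (mod 15181).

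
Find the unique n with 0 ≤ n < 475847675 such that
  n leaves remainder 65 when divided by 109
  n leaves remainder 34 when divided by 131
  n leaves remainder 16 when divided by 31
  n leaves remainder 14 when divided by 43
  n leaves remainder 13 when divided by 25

The moduli are pairwise coprime; M = 109·131·31·43·25 = 475847675.
M/109 = 4365575; 4365575 ≡ 16 (mod 109); 16·75 ≡ 1, so inverse 75.
M/131 = 3632425; 3632425 ≡ 57 (mod 131); 57·23 ≡ 1, so inverse 23.
M/31 = 15349925; 15349925 ≡ 27 (mod 31); 27·23 ≡ 1, so inverse 23.
M/43 = 11066225; 11066225 ≡ 3 (mod 43); 3·29 ≡ 1, so inverse 29.
M/25 = 19033907; 19033907 ≡ 7 (mod 25); 7·18 ≡ 1, so inverse 18.
n ≡ 65·4365575·75 + 34·3632425·23 + 16·15349925·23 + 14·11066225·29 + 13·19033907·18 = 38718328463.
38718328463 mod 475847675 = 174666788.

174666788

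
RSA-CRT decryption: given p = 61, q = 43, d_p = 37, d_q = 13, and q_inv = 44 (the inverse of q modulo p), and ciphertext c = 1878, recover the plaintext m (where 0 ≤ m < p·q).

1695

m₁ = c^(d_p) mod p: c ≡ 48 (mod 61), and 48^37 mod 61 = 48.
m₂ = c^(d_q) mod q: c ≡ 29 (mod 43), and 29^13 mod 43 = 18.
h = q_inv·(m₁ − m₂) mod p = 44·(48 − 18) mod 61 = 39.
m = m₂ + h·q = 18 + 39·43 = 1695.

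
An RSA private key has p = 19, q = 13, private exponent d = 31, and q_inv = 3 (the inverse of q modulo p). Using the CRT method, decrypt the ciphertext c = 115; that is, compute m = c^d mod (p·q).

210

d_p = d mod (p−1) = 31 mod 18 = 13; d_q = d mod (q−1) = 7.
m₁ = c^(d_p) mod p: c ≡ 1 (mod 19), and 1^13 mod 19 = 1.
m₂ = c^(d_q) mod q: c ≡ 11 (mod 13), and 11^7 mod 13 = 2.
h = q_inv·(m₁ − m₂) mod p = 3·(1 − 2) mod 19 = 16.
m = m₂ + h·q = 2 + 16·13 = 210.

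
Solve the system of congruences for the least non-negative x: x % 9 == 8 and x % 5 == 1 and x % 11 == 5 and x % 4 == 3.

71

The moduli are pairwise coprime; N = 9·5·11·4 = 1980.
N/9 = 220; 220 ≡ 4 (mod 9); 4·7 ≡ 1, so inverse 7.
N/5 = 396; 396 ≡ 1 (mod 5), inverse 1.
N/11 = 180; 180 ≡ 4 (mod 11); 4·3 ≡ 1, so inverse 3.
N/4 = 495; 495 ≡ 3 (mod 4); 3·3 ≡ 1, so inverse 3.
x ≡ 8·220·7 + 1·396·1 + 5·180·3 + 3·495·3 = 19871.
19871 mod 1980 = 71.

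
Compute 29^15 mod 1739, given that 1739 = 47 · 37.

Mod 47: 29 ≡ 29; 29^15 ≡ 10 (mod 47).
Mod 37: 29 ≡ 29; 29^15 ≡ 6 (mod 37).
Combine by CRT: x ≡ 10 (mod 47), x ≡ 6 (mod 37) ⇒ x ≡ 339 (mod 1739).

339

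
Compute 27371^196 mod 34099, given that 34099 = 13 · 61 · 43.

Mod 13: 27371 ≡ 6; by Fermat, exponent reduces to 196 mod 12 = 4; 6^4 ≡ 9 (mod 13).
Mod 61: 27371 ≡ 43; by Fermat, exponent reduces to 196 mod 60 = 16; 43^16 ≡ 15 (mod 61).
Mod 43: 27371 ≡ 23; by Fermat, exponent reduces to 196 mod 42 = 28; 23^28 ≡ 6 (mod 43).
Combine by CRT: x ≡ 9 (mod 13), x ≡ 15 (mod 61), x ≡ 6 (mod 43) ⇒ x ≡ 1296 (mod 34099).

1296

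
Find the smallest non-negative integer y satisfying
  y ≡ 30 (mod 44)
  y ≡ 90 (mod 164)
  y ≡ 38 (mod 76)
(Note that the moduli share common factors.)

Combine the congruences pairwise.
gcd(44, 164) = 4 and 4 | (90 − 30), so the pair is consistent; merging gives y ≡ 910 (mod 1804), where 1804 = lcm(44, 164).
gcd(1804, 76) = 4 and 4 | (38 − 910), so the pair is consistent; merging gives y ≡ 31578 (mod 34276), where 34276 = lcm(1804, 76).
The solution is unique modulo lcm(44, 164, 76) = 34276.

31578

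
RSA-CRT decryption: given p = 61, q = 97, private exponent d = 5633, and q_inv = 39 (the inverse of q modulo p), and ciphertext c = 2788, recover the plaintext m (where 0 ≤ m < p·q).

d_p = d mod (p−1) = 5633 mod 60 = 53; d_q = d mod (q−1) = 65.
m₁ = c^(d_p) mod p: c ≡ 43 (mod 61), and 43^53 mod 61 = 31.
m₂ = c^(d_q) mod q: c ≡ 72 (mod 97), and 72^65 mod 97 = 95.
h = q_inv·(m₁ − m₂) mod p = 39·(31 − 95) mod 61 = 5.
m = m₂ + h·q = 95 + 5·97 = 580.

580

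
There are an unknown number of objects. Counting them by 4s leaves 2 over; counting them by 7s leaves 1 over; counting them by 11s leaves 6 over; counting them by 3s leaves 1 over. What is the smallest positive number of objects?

Combine the congruences pairwise.
From N ≡ 2 (mod 4) write N = 2 + 4t. Substituting into N ≡ 1 (mod 7) gives 4t ≡ 6 (mod 7), and since 4⁻¹ ≡ 2 (mod 7), t ≡ 5. Hence N ≡ 2 + 4·5 = 22 (mod 28).
From N ≡ 22 (mod 28) write N = 22 + 28t. Substituting into N ≡ 6 (mod 11) gives 28t ≡ 6 (mod 11), and since 6⁻¹ ≡ 2 (mod 11), t ≡ 1. Hence N ≡ 22 + 28·1 = 50 (mod 308).
From N ≡ 50 (mod 308) write N = 50 + 308t. Substituting into N ≡ 1 (mod 3) gives 308t ≡ 2 (mod 3), and since 2⁻¹ ≡ 2 (mod 3), t ≡ 1. Hence N ≡ 50 + 308·1 = 358 (mod 924).

358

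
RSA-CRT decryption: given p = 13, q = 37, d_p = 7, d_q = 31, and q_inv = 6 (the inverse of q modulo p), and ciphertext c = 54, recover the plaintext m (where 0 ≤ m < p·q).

m₁ = c^(d_p) mod p: c ≡ 2 (mod 13), and 2^7 mod 13 = 11.
m₂ = c^(d_q) mod q: c ≡ 17 (mod 37), and 17^31 mod 37 = 2.
h = q_inv·(m₁ − m₂) mod p = 6·(11 − 2) mod 13 = 2.
m = m₂ + h·q = 2 + 2·37 = 76.

76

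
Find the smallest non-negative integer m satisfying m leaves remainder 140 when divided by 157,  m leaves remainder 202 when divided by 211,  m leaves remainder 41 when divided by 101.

2264865

From m ≡ 140 (mod 157) write m = 140 + 157t. Substituting into m ≡ 202 (mod 211) gives 157t ≡ 62 (mod 211), and since 157⁻¹ ≡ 168 (mod 211), t ≡ 77. Hence m ≡ 140 + 157·77 = 12229 (mod 33127).
From m ≡ 12229 (mod 33127) write m = 12229 + 33127t. Substituting into m ≡ 41 (mod 101) gives 33127t ≡ 33 (mod 101), and since 100⁻¹ ≡ 100 (mod 101), t ≡ 68. Hence m ≡ 12229 + 33127·68 = 2264865 (mod 3345827).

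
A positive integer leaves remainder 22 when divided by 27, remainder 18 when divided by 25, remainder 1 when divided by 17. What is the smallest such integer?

The moduli are pairwise coprime; N = 27·25·17 = 11475.
N/27 = 425; 425 ≡ 20 (mod 27); 20·23 ≡ 1, so inverse 23.
N/25 = 459; 459 ≡ 9 (mod 25); 9·14 ≡ 1, so inverse 14.
N/17 = 675; 675 ≡ 12 (mod 17); 12·10 ≡ 1, so inverse 10.
x ≡ 22·425·23 + 18·459·14 + 1·675·10 = 337468.
337468 mod 11475 = 4693.

4693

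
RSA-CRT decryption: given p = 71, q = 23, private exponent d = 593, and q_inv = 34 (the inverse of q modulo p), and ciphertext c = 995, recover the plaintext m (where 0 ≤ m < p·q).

924

d_p = d mod (p−1) = 593 mod 70 = 33; d_q = d mod (q−1) = 21.
m₁ = c^(d_p) mod p: c ≡ 1 (mod 71), and 1^33 mod 71 = 1.
m₂ = c^(d_q) mod q: c ≡ 6 (mod 23), and 6^21 mod 23 = 4.
h = q_inv·(m₁ − m₂) mod p = 34·(1 − 4) mod 71 = 40.
m = m₂ + h·q = 4 + 40·23 = 924.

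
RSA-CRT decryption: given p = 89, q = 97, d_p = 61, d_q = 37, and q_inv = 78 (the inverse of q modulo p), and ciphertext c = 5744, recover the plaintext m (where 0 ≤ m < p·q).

m₁ = c^(d_p) mod p: c ≡ 48 (mod 89), and 48^61 mod 89 = 65.
m₂ = c^(d_q) mod q: c ≡ 21 (mod 97), and 21^37 mod 97 = 17.
h = q_inv·(m₁ − m₂) mod p = 78·(65 − 17) mod 89 = 6.
m = m₂ + h·q = 17 + 6·97 = 599.

599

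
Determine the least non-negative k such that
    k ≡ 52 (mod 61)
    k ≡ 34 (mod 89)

From k ≡ 52 (mod 61) write k = 52 + 61t. Substituting into k ≡ 34 (mod 89) gives 61t ≡ 71 (mod 89), and since 61⁻¹ ≡ 54 (mod 89), t ≡ 7. Hence k ≡ 52 + 61·7 = 479 (mod 5429).

479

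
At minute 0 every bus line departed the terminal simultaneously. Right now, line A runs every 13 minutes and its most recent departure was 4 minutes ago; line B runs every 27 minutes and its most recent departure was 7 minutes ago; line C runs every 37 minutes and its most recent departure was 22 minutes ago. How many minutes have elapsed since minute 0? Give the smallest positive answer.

The moduli are pairwise coprime; N = 13·27·37 = 12987.
N/13 = 999; 999 ≡ 11 (mod 13); 11·6 ≡ 1, so inverse 6.
N/27 = 481; 481 ≡ 22 (mod 27); 22·16 ≡ 1, so inverse 16.
N/37 = 351; 351 ≡ 18 (mod 37); 18·35 ≡ 1, so inverse 35.
t ≡ 4·999·6 + 7·481·16 + 22·351·35 = 348118.
348118 mod 12987 = 10456.

10456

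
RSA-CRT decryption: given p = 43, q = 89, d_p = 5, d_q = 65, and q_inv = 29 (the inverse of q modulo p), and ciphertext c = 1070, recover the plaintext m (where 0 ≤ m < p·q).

m₁ = c^(d_p) mod p: c ≡ 38 (mod 43), and 38^5 mod 43 = 14.
m₂ = c^(d_q) mod q: c ≡ 2 (mod 89), and 2^65 mod 89 = 45.
h = q_inv·(m₁ − m₂) mod p = 29·(14 − 45) mod 43 = 4.
m = m₂ + h·q = 45 + 4·89 = 401.

401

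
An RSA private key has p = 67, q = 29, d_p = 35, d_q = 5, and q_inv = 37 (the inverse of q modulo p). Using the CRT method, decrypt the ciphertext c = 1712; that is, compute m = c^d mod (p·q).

900

m₁ = c^(d_p) mod p: c ≡ 37 (mod 67), and 37^35 mod 67 = 29.
m₂ = c^(d_q) mod q: c ≡ 1 (mod 29), and 1^5 mod 29 = 1.
h = q_inv·(m₁ − m₂) mod p = 37·(29 − 1) mod 67 = 31.
m = m₂ + h·q = 1 + 31·29 = 900.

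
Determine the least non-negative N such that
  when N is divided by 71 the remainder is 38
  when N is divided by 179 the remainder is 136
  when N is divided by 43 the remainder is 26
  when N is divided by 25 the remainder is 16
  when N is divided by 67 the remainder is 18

391472241

The moduli are pairwise coprime; M = 71·179·43·25·67 = 915365725.
M/71 = 12892475; 12892475 ≡ 11 (mod 71); 11·13 ≡ 1, so inverse 13.
M/179 = 5113775; 5113775 ≡ 103 (mod 179); 103·73 ≡ 1, so inverse 73.
M/43 = 21287575; 21287575 ≡ 38 (mod 43); 38·17 ≡ 1, so inverse 17.
M/25 = 36614629; 36614629 ≡ 4 (mod 25); 4·19 ≡ 1, so inverse 19.
M/67 = 13662175; 13662175 ≡ 4 (mod 67); 4·17 ≡ 1, so inverse 17.
N ≡ 38·12892475·13 + 136·5113775·73 + 26·21287575·17 + 16·36614629·19 + 18·13662175·17 = 81859021766.
81859021766 mod 915365725 = 391472241.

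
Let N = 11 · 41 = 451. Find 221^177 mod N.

133

Mod 11: 221 ≡ 1; by Fermat, exponent reduces to 177 mod 10 = 7; 1^7 ≡ 1 (mod 11).
Mod 41: 221 ≡ 16; by Fermat, exponent reduces to 177 mod 40 = 17; 16^17 ≡ 10 (mod 41).
Combine by CRT: x ≡ 1 (mod 11), x ≡ 10 (mod 41) ⇒ x ≡ 133 (mod 451).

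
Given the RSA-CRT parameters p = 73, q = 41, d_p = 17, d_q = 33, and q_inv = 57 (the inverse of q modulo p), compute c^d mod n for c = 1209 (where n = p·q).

m₁ = c^(d_p) mod p: c ≡ 41 (mod 73), and 41^17 mod 73 = 57.
m₂ = c^(d_q) mod q: c ≡ 20 (mod 41), and 20^33 mod 41 = 36.
h = q_inv·(m₁ − m₂) mod p = 57·(57 − 36) mod 73 = 29.
m = m₂ + h·q = 36 + 29·41 = 1225.

1225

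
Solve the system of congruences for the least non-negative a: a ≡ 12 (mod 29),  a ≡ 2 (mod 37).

From a ≡ 12 (mod 29) write a = 12 + 29t. Substituting into a ≡ 2 (mod 37) gives 29t ≡ 27 (mod 37), and since 29⁻¹ ≡ 23 (mod 37), t ≡ 29. Hence a ≡ 12 + 29·29 = 853 (mod 1073).

853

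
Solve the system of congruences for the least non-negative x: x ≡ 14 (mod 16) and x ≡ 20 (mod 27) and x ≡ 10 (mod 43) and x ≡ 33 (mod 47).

343838

The moduli are pairwise coprime; N = 16·27·43·47 = 873072.
N/16 = 54567; 54567 ≡ 7 (mod 16); 7·7 ≡ 1, so inverse 7.
N/27 = 32336; 32336 ≡ 17 (mod 27); 17·8 ≡ 1, so inverse 8.
N/43 = 20304; 20304 ≡ 8 (mod 43); 8·27 ≡ 1, so inverse 27.
N/47 = 18576; 18576 ≡ 11 (mod 47); 11·30 ≡ 1, so inverse 30.
x ≡ 14·54567·7 + 20·32336·8 + 10·20304·27 + 33·18576·30 = 34393646.
34393646 mod 873072 = 343838.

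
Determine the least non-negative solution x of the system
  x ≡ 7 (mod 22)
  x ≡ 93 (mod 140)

gcd(22, 140) = 2 and 2 | (93 − 7), so the pair is consistent; merging gives x ≡ 513 (mod 1540), where 1540 = lcm(22, 140).
The solution is unique modulo lcm(22, 140) = 1540.

513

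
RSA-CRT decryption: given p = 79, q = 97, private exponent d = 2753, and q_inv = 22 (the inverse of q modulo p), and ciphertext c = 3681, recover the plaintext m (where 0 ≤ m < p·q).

d_p = d mod (p−1) = 2753 mod 78 = 23; d_q = d mod (q−1) = 65.
m₁ = c^(d_p) mod p: c ≡ 47 (mod 79), and 47^23 mod 79 = 59.
m₂ = c^(d_q) mod q: c ≡ 92 (mod 97), and 92^65 mod 97 = 83.
h = q_inv·(m₁ − m₂) mod p = 22·(59 − 83) mod 79 = 25.
m = m₂ + h·q = 83 + 25·97 = 2508.

2508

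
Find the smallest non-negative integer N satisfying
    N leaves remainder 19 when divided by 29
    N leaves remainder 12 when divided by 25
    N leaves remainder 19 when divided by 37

From N ≡ 19 (mod 29) write N = 19 + 29t. Substituting into N ≡ 12 (mod 25) gives 29t ≡ 18 (mod 25), and since 4⁻¹ ≡ 19 (mod 25), t ≡ 17. Hence N ≡ 19 + 29·17 = 512 (mod 725).
From N ≡ 512 (mod 725) write N = 512 + 725t. Substituting into N ≡ 19 (mod 37) gives 725t ≡ 25 (mod 37), and since 22⁻¹ ≡ 32 (mod 37), t ≡ 23. Hence N ≡ 512 + 725·23 = 17187 (mod 26825).

17187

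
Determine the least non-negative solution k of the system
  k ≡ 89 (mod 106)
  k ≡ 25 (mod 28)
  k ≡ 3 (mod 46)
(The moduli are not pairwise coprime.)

Combine the congruences pairwise.
gcd(106, 28) = 2 and 2 | (25 − 89), so the pair is consistent; merging gives k ≡ 725 (mod 1484), where 1484 = lcm(106, 28).
gcd(1484, 46) = 2 and 2 | (3 − 725), so the pair is consistent; merging gives k ≡ 8145 (mod 34132), where 34132 = lcm(1484, 46).
The solution is unique modulo lcm(106, 28, 46) = 34132.

8145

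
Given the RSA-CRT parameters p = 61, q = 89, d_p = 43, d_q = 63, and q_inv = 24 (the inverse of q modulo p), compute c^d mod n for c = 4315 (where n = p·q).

m₁ = c^(d_p) mod p: c ≡ 45 (mod 61), and 45^43 mod 61 = 5.
m₂ = c^(d_q) mod q: c ≡ 43 (mod 89), and 43^63 mod 89 = 76.
h = q_inv·(m₁ − m₂) mod p = 24·(5 − 76) mod 61 = 4.
m = m₂ + h·q = 76 + 4·89 = 432.

432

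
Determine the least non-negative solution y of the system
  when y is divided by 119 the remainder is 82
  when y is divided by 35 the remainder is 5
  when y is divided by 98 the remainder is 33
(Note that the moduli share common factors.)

gcd(119, 35) = 7 and 7 | (5 − 82), so the pair is consistent; merging gives y ≡ 320 (mod 595), where 595 = lcm(119, 35).
gcd(595, 98) = 7 and 7 | (33 − 320), so the pair is consistent; merging gives y ≡ 915 (mod 8330), where 8330 = lcm(595, 98).
The solution is unique modulo lcm(119, 35, 98) = 8330.

915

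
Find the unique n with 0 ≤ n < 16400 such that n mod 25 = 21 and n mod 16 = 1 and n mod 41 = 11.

12721

The moduli are pairwise coprime; M = 25·16·41 = 16400.
M/25 = 656; 656 ≡ 6 (mod 25); 6·21 ≡ 1, so inverse 21.
M/16 = 1025; 1025 ≡ 1 (mod 16), inverse 1.
M/41 = 400; 400 ≡ 31 (mod 41); 31·4 ≡ 1, so inverse 4.
n ≡ 21·656·21 + 1·1025·1 + 11·400·4 = 307921.
307921 mod 16400 = 12721.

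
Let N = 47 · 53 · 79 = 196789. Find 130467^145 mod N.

42524

Mod 47: 130467 ≡ 42; by Fermat, exponent reduces to 145 mod 46 = 7; 42^7 ≡ 36 (mod 47).
Mod 53: 130467 ≡ 34; by Fermat, exponent reduces to 145 mod 52 = 41; 34^41 ≡ 18 (mod 53).
Mod 79: 130467 ≡ 38; by Fermat, exponent reduces to 145 mod 78 = 67; 38^67 ≡ 22 (mod 79).
Combine by CRT: x ≡ 36 (mod 47), x ≡ 18 (mod 53), x ≡ 22 (mod 79) ⇒ x ≡ 42524 (mod 196789).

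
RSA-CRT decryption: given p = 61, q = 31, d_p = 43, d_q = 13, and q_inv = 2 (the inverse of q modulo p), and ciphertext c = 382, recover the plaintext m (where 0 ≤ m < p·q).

1032

m₁ = c^(d_p) mod p: c ≡ 16 (mod 61), and 16^43 mod 61 = 56.
m₂ = c^(d_q) mod q: c ≡ 10 (mod 31), and 10^13 mod 31 = 9.
h = q_inv·(m₁ − m₂) mod p = 2·(56 − 9) mod 61 = 33.
m = m₂ + h·q = 9 + 33·31 = 1032.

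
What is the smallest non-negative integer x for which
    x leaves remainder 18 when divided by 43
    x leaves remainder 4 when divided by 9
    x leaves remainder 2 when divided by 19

The moduli are pairwise coprime; N = 43·9·19 = 7353.
N/43 = 171; 171 ≡ 42 (mod 43); 42·42 ≡ 1, so inverse 42.
N/9 = 817; 817 ≡ 7 (mod 9); 7·4 ≡ 1, so inverse 4.
N/19 = 387; 387 ≡ 7 (mod 19); 7·11 ≡ 1, so inverse 11.
x ≡ 18·171·42 + 4·817·4 + 2·387·11 = 150862.
150862 mod 7353 = 3802.

3802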